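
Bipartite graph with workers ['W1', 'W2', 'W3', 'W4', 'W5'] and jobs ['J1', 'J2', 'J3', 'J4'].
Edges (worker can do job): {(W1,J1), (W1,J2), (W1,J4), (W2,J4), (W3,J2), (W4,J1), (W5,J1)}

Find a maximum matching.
Matching: {(W1,J4), (W3,J2), (W5,J1)}

Maximum matching (size 3):
  W1 → J4
  W3 → J2
  W5 → J1

Each worker is assigned to at most one job, and each job to at most one worker.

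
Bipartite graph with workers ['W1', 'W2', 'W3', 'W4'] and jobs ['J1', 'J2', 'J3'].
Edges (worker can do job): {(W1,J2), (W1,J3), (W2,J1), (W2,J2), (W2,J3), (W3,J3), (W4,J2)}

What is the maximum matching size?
Maximum matching size = 3

Maximum matching: {(W2,J1), (W3,J3), (W4,J2)}
Size: 3

This assigns 3 workers to 3 distinct jobs.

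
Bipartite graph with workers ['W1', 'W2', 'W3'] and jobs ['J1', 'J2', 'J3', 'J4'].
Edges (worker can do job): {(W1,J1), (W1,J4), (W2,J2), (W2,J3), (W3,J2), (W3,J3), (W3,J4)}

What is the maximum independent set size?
Maximum independent set = 4

By König's theorem:
- Min vertex cover = Max matching = 3
- Max independent set = Total vertices - Min vertex cover
- Max independent set = 7 - 3 = 4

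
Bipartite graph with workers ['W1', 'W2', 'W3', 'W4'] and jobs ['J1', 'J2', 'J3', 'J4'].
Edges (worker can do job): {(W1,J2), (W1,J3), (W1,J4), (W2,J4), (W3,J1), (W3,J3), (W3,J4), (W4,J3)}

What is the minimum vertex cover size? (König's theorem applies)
Minimum vertex cover size = 4

By König's theorem: in bipartite graphs,
min vertex cover = max matching = 4

Maximum matching has size 4, so minimum vertex cover also has size 4.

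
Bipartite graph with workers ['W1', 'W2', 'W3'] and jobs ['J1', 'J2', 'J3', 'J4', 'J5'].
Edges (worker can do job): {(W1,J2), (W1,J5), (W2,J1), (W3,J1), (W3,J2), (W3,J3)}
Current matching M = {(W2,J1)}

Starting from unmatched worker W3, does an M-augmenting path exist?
Yes: W3 → J2

An M-augmenting path alternates non-matching / matching edges, starting and ending at unmatched vertices.
Path: W3 → J2
(J2 is unmatched in M, so the path is augmenting.)
Flipping edges along this path would increase |M| from 1 to 2.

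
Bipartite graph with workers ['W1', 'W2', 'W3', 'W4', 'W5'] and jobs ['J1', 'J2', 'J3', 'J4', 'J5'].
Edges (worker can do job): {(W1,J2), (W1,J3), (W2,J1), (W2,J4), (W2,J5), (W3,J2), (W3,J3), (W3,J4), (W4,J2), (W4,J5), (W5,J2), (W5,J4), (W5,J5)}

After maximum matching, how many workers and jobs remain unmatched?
Unmatched: 0 workers, 0 jobs

Maximum matching size: 5
Workers: 5 total, 5 matched, 0 unmatched
Jobs: 5 total, 5 matched, 0 unmatched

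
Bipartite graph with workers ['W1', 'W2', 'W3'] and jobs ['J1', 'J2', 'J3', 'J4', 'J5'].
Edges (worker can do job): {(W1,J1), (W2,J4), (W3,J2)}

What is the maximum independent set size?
Maximum independent set = 5

By König's theorem:
- Min vertex cover = Max matching = 3
- Max independent set = Total vertices - Min vertex cover
- Max independent set = 8 - 3 = 5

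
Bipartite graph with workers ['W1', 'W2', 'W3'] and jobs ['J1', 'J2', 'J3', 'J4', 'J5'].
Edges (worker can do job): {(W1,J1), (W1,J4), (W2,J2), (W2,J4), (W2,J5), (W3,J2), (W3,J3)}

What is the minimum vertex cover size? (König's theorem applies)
Minimum vertex cover size = 3

By König's theorem: in bipartite graphs,
min vertex cover = max matching = 3

Maximum matching has size 3, so minimum vertex cover also has size 3.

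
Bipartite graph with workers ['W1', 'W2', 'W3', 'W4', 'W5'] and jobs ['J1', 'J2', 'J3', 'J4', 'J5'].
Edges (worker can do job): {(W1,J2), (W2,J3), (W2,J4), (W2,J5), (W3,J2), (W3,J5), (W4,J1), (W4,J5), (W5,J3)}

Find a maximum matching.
Matching: {(W1,J2), (W2,J4), (W3,J5), (W4,J1), (W5,J3)}

Maximum matching (size 5):
  W1 → J2
  W2 → J4
  W3 → J5
  W4 → J1
  W5 → J3

Each worker is assigned to at most one job, and each job to at most one worker.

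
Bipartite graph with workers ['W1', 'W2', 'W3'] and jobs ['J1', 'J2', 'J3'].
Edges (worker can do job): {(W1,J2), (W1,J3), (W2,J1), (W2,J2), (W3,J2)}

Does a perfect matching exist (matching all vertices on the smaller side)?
Yes, perfect matching exists (size 3)

Perfect matching: {(W1,J3), (W2,J1), (W3,J2)}
All 3 vertices on the smaller side are matched.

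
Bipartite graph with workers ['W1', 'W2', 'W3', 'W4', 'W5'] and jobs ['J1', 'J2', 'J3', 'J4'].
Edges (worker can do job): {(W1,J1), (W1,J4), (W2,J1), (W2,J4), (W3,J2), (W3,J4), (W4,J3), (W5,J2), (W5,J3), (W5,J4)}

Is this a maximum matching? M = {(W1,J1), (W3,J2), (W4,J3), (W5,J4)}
Yes, size 4 is maximum

Proposed matching has size 4.
Maximum matching size for this graph: 4.

This is a maximum matching.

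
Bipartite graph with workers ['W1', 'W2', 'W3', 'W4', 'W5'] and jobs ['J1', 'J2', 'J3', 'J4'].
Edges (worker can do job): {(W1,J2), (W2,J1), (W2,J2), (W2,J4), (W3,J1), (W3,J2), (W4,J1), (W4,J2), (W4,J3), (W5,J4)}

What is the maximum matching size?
Maximum matching size = 4

Maximum matching: {(W1,J2), (W3,J1), (W4,J3), (W5,J4)}
Size: 4

This assigns 4 workers to 4 distinct jobs.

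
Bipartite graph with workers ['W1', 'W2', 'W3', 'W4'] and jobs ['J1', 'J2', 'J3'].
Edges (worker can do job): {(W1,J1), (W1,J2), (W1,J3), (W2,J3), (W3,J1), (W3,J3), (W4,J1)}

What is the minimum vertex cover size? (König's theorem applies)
Minimum vertex cover size = 3

By König's theorem: in bipartite graphs,
min vertex cover = max matching = 3

Maximum matching has size 3, so minimum vertex cover also has size 3.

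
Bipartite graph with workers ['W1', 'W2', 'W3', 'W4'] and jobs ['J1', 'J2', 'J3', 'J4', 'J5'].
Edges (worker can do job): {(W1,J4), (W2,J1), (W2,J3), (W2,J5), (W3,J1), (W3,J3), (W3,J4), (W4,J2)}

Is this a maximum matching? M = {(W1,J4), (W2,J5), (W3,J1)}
No, size 3 is not maximum

Proposed matching has size 3.
Maximum matching size for this graph: 4.

This is NOT maximum - can be improved to size 4.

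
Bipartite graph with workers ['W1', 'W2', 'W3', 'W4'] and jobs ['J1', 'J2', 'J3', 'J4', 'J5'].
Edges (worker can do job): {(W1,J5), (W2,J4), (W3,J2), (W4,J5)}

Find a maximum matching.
Matching: {(W2,J4), (W3,J2), (W4,J5)}

Maximum matching (size 3):
  W2 → J4
  W3 → J2
  W4 → J5

Each worker is assigned to at most one job, and each job to at most one worker.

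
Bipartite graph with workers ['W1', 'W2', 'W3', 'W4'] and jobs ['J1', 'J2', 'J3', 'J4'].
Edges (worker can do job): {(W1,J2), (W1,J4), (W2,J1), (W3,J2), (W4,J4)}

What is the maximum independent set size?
Maximum independent set = 5

By König's theorem:
- Min vertex cover = Max matching = 3
- Max independent set = Total vertices - Min vertex cover
- Max independent set = 8 - 3 = 5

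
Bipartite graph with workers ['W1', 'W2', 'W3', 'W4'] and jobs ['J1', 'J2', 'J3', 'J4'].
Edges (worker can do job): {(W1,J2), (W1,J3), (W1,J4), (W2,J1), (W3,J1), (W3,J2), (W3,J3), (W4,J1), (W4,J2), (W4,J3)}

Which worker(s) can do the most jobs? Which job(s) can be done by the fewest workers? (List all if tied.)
Most versatile: W1, W3, W4 (3 jobs); Least covered: J4 (1 workers)

Worker degrees (jobs they can do): W1:3, W2:1, W3:3, W4:3
Job degrees (workers who can do it): J1:3, J2:3, J3:3, J4:1

Maximum worker degree is 3, achieved by: W1, W3, W4
Minimum job degree is 1, achieved by: J4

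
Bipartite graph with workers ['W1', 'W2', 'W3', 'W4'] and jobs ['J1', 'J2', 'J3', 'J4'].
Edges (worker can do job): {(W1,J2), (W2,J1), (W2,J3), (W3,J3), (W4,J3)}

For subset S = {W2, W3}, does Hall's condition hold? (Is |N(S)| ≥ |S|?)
Yes: |N(S)| = 2, |S| = 2

Subset S = {W2, W3}
Neighbors N(S) = {J1, J3}

|N(S)| = 2, |S| = 2
Hall's condition: |N(S)| ≥ |S| is satisfied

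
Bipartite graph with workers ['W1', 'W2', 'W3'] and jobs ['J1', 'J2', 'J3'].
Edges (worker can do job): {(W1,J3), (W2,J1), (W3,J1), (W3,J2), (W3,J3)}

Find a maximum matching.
Matching: {(W1,J3), (W2,J1), (W3,J2)}

Maximum matching (size 3):
  W1 → J3
  W2 → J1
  W3 → J2

Each worker is assigned to at most one job, and each job to at most one worker.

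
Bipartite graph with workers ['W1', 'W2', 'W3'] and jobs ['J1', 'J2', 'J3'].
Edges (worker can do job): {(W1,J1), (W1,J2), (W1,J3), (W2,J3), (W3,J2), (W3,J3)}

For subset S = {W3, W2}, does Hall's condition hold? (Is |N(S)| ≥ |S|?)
Yes: |N(S)| = 2, |S| = 2

Subset S = {W3, W2}
Neighbors N(S) = {J2, J3}

|N(S)| = 2, |S| = 2
Hall's condition: |N(S)| ≥ |S| is satisfied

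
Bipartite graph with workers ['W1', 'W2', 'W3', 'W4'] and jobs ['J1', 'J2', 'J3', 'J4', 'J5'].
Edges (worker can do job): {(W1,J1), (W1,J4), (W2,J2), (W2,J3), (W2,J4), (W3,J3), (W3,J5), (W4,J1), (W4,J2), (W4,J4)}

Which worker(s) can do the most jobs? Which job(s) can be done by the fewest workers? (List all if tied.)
Most versatile: W2, W4 (3 jobs); Least covered: J5 (1 workers)

Worker degrees (jobs they can do): W1:2, W2:3, W3:2, W4:3
Job degrees (workers who can do it): J1:2, J2:2, J3:2, J4:3, J5:1

Maximum worker degree is 3, achieved by: W2, W4
Minimum job degree is 1, achieved by: J5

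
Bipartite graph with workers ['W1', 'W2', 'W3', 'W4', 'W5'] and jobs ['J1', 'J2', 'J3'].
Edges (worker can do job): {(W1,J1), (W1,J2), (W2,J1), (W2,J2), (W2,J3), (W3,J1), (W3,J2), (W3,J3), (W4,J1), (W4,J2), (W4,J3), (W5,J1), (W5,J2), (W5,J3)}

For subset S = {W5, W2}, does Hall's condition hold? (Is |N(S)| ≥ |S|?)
Yes: |N(S)| = 3, |S| = 2

Subset S = {W5, W2}
Neighbors N(S) = {J1, J2, J3}

|N(S)| = 3, |S| = 2
Hall's condition: |N(S)| ≥ |S| is satisfied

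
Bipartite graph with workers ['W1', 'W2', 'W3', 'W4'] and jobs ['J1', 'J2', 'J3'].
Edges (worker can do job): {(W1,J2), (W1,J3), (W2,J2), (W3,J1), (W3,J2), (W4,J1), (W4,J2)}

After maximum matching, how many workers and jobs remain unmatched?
Unmatched: 1 workers, 0 jobs

Maximum matching size: 3
Workers: 4 total, 3 matched, 1 unmatched
Jobs: 3 total, 3 matched, 0 unmatched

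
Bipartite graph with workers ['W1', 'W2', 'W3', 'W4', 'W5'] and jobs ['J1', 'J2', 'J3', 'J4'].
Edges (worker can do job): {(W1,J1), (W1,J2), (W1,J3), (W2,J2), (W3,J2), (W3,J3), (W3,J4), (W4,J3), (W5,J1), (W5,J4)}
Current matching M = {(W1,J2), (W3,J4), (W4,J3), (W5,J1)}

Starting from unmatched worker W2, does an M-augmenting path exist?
No augmenting path from W2

Alternating search from W2 reaches jobs: {J1, J2, J3, J4}.
Every reachable job is already matched in M, and following those matched edges back to workers exposes no further unvisited jobs.
No M-augmenting path from W2 exists.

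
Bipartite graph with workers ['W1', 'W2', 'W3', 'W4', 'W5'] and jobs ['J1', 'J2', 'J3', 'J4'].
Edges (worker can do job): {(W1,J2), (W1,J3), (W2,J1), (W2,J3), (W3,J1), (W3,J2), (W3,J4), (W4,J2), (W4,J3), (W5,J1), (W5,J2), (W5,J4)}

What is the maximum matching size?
Maximum matching size = 4

Maximum matching: {(W1,J2), (W3,J4), (W4,J3), (W5,J1)}
Size: 4

This assigns 4 workers to 4 distinct jobs.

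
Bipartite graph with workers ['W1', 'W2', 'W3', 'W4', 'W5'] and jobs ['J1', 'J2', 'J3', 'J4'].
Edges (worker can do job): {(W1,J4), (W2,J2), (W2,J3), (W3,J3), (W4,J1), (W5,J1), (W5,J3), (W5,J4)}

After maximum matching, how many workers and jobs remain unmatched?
Unmatched: 1 workers, 0 jobs

Maximum matching size: 4
Workers: 5 total, 4 matched, 1 unmatched
Jobs: 4 total, 4 matched, 0 unmatched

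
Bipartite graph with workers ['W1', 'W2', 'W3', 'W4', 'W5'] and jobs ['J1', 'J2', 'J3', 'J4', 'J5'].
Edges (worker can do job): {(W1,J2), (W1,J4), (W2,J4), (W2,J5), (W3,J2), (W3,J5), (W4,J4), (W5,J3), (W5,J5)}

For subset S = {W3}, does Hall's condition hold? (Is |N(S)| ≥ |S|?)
Yes: |N(S)| = 2, |S| = 1

Subset S = {W3}
Neighbors N(S) = {J2, J5}

|N(S)| = 2, |S| = 1
Hall's condition: |N(S)| ≥ |S| is satisfied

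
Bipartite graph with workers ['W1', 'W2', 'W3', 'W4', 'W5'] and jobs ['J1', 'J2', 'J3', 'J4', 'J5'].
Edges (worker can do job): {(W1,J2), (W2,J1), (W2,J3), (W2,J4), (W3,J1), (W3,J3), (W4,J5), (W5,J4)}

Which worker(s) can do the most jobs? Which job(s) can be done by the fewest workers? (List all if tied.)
Most versatile: W2 (3 jobs); Least covered: J2, J5 (1 workers)

Worker degrees (jobs they can do): W1:1, W2:3, W3:2, W4:1, W5:1
Job degrees (workers who can do it): J1:2, J2:1, J3:2, J4:2, J5:1

Maximum worker degree is 3, achieved by: W2
Minimum job degree is 1, achieved by: J2, J5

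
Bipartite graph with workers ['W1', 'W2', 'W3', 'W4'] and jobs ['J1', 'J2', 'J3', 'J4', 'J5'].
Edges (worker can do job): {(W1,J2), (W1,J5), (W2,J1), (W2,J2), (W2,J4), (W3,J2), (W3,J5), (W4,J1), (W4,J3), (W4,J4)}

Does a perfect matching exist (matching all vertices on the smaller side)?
Yes, perfect matching exists (size 4)

Perfect matching: {(W1,J2), (W2,J4), (W3,J5), (W4,J3)}
All 4 vertices on the smaller side are matched.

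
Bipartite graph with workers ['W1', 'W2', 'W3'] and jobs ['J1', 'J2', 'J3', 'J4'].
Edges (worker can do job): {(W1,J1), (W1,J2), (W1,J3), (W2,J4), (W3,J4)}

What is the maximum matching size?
Maximum matching size = 2

Maximum matching: {(W1,J1), (W3,J4)}
Size: 2

This assigns 2 workers to 2 distinct jobs.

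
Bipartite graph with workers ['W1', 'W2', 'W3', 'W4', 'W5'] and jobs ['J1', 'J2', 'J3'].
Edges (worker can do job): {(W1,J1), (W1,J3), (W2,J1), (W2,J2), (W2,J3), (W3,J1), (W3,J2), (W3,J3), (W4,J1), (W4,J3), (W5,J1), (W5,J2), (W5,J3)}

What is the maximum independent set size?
Maximum independent set = 5

By König's theorem:
- Min vertex cover = Max matching = 3
- Max independent set = Total vertices - Min vertex cover
- Max independent set = 8 - 3 = 5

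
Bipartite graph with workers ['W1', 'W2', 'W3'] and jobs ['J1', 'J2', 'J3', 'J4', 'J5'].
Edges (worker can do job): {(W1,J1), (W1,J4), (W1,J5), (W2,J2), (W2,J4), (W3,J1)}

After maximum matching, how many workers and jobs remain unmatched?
Unmatched: 0 workers, 2 jobs

Maximum matching size: 3
Workers: 3 total, 3 matched, 0 unmatched
Jobs: 5 total, 3 matched, 2 unmatched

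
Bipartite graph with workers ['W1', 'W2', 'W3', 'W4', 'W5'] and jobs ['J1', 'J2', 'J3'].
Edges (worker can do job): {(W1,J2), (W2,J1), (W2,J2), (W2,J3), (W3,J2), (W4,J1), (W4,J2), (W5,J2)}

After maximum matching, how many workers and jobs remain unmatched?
Unmatched: 2 workers, 0 jobs

Maximum matching size: 3
Workers: 5 total, 3 matched, 2 unmatched
Jobs: 3 total, 3 matched, 0 unmatched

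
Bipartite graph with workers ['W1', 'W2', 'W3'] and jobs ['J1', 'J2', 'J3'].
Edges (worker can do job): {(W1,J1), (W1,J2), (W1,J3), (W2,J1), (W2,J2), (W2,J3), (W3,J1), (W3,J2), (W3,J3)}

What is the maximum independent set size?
Maximum independent set = 3

By König's theorem:
- Min vertex cover = Max matching = 3
- Max independent set = Total vertices - Min vertex cover
- Max independent set = 6 - 3 = 3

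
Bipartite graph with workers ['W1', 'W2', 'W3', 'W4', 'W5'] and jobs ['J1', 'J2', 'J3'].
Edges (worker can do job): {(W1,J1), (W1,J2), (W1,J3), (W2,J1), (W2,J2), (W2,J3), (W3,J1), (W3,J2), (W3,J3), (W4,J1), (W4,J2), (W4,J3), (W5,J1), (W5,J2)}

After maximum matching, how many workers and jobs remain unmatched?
Unmatched: 2 workers, 0 jobs

Maximum matching size: 3
Workers: 5 total, 3 matched, 2 unmatched
Jobs: 3 total, 3 matched, 0 unmatched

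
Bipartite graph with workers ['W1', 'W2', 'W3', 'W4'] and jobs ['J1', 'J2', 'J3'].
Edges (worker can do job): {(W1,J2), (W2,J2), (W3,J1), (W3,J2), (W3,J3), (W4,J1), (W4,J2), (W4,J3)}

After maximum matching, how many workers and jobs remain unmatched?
Unmatched: 1 workers, 0 jobs

Maximum matching size: 3
Workers: 4 total, 3 matched, 1 unmatched
Jobs: 3 total, 3 matched, 0 unmatched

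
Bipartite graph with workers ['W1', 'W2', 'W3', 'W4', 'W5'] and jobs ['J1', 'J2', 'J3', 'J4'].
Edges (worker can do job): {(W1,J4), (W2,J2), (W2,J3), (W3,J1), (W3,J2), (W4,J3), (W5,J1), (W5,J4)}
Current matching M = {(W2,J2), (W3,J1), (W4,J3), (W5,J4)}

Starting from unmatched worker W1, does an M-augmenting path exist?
No augmenting path from W1

Alternating search from W1 reaches jobs: {J1, J2, J3, J4}.
Every reachable job is already matched in M, and following those matched edges back to workers exposes no further unvisited jobs.
No M-augmenting path from W1 exists.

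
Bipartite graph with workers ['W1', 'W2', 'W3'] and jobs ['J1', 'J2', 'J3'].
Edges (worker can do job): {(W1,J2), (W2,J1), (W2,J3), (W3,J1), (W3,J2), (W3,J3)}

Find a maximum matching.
Matching: {(W1,J2), (W2,J1), (W3,J3)}

Maximum matching (size 3):
  W1 → J2
  W2 → J1
  W3 → J3

Each worker is assigned to at most one job, and each job to at most one worker.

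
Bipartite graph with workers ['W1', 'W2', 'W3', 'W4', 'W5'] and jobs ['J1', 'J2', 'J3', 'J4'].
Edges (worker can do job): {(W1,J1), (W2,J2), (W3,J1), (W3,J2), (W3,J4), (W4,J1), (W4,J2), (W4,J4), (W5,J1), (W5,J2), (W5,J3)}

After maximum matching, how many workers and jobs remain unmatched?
Unmatched: 1 workers, 0 jobs

Maximum matching size: 4
Workers: 5 total, 4 matched, 1 unmatched
Jobs: 4 total, 4 matched, 0 unmatched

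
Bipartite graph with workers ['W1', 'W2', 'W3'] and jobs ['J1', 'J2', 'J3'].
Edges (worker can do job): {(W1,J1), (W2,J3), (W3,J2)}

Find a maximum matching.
Matching: {(W1,J1), (W2,J3), (W3,J2)}

Maximum matching (size 3):
  W1 → J1
  W2 → J3
  W3 → J2

Each worker is assigned to at most one job, and each job to at most one worker.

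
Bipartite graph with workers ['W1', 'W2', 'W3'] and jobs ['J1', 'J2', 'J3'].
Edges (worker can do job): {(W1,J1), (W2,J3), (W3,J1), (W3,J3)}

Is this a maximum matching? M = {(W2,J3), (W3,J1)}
Yes, size 2 is maximum

Proposed matching has size 2.
Maximum matching size for this graph: 2.

This is a maximum matching.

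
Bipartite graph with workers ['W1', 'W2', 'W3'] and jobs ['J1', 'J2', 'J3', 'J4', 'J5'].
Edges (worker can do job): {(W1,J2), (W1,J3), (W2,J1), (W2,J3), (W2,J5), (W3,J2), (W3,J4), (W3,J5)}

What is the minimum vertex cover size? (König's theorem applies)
Minimum vertex cover size = 3

By König's theorem: in bipartite graphs,
min vertex cover = max matching = 3

Maximum matching has size 3, so minimum vertex cover also has size 3.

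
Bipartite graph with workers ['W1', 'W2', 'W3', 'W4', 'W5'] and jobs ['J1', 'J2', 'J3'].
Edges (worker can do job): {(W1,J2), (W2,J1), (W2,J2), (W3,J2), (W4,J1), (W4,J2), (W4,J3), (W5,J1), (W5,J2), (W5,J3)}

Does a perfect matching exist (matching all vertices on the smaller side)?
Yes, perfect matching exists (size 3)

Perfect matching: {(W3,J2), (W4,J1), (W5,J3)}
All 3 vertices on the smaller side are matched.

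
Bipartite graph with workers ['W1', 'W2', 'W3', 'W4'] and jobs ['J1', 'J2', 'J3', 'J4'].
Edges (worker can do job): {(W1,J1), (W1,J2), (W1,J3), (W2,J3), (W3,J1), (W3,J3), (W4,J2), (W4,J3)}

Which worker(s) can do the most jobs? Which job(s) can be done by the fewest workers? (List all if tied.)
Most versatile: W1 (3 jobs); Least covered: J4 (0 workers)

Worker degrees (jobs they can do): W1:3, W2:1, W3:2, W4:2
Job degrees (workers who can do it): J1:2, J2:2, J3:4, J4:0

Maximum worker degree is 3, achieved by: W1
Minimum job degree is 0, achieved by: J4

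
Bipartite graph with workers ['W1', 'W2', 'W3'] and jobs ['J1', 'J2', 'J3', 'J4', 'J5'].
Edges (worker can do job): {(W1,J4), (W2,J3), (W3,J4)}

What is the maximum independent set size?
Maximum independent set = 6

By König's theorem:
- Min vertex cover = Max matching = 2
- Max independent set = Total vertices - Min vertex cover
- Max independent set = 8 - 2 = 6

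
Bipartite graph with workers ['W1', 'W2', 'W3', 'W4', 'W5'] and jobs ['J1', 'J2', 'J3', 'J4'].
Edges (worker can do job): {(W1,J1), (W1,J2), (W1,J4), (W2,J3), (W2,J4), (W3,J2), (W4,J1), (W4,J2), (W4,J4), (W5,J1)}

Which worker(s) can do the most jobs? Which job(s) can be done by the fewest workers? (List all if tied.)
Most versatile: W1, W4 (3 jobs); Least covered: J3 (1 workers)

Worker degrees (jobs they can do): W1:3, W2:2, W3:1, W4:3, W5:1
Job degrees (workers who can do it): J1:3, J2:3, J3:1, J4:3

Maximum worker degree is 3, achieved by: W1, W4
Minimum job degree is 1, achieved by: J3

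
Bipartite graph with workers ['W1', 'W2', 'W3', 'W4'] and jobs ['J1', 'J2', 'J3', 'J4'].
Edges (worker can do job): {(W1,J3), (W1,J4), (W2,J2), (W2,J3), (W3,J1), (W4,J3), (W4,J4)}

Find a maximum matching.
Matching: {(W1,J4), (W2,J2), (W3,J1), (W4,J3)}

Maximum matching (size 4):
  W1 → J4
  W2 → J2
  W3 → J1
  W4 → J3

Each worker is assigned to at most one job, and each job to at most one worker.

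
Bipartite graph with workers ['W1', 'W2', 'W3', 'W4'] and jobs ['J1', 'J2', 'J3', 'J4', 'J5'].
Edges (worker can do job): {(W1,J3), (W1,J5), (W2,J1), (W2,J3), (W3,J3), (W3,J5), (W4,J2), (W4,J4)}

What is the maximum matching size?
Maximum matching size = 4

Maximum matching: {(W1,J3), (W2,J1), (W3,J5), (W4,J4)}
Size: 4

This assigns 4 workers to 4 distinct jobs.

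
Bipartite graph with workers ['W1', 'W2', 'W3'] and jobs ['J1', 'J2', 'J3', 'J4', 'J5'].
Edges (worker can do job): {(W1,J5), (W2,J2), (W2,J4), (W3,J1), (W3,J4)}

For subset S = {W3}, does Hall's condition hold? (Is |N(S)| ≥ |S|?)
Yes: |N(S)| = 2, |S| = 1

Subset S = {W3}
Neighbors N(S) = {J1, J4}

|N(S)| = 2, |S| = 1
Hall's condition: |N(S)| ≥ |S| is satisfied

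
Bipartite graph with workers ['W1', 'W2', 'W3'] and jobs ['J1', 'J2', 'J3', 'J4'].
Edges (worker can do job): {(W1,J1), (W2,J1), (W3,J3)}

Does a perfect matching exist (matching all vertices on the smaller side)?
No, maximum matching has size 2 < 3

Maximum matching has size 2, need 3 for perfect matching.
Unmatched workers: ['W2']
Unmatched jobs: ['J2', 'J4']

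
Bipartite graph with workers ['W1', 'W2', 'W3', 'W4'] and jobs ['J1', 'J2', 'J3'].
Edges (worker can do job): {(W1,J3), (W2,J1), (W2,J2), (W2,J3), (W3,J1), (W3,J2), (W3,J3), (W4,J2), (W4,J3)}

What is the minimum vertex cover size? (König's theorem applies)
Minimum vertex cover size = 3

By König's theorem: in bipartite graphs,
min vertex cover = max matching = 3

Maximum matching has size 3, so minimum vertex cover also has size 3.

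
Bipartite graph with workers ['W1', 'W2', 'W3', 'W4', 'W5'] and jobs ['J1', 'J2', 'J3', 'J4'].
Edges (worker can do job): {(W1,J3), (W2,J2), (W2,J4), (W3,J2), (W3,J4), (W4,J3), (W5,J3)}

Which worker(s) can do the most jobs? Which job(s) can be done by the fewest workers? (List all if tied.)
Most versatile: W2, W3 (2 jobs); Least covered: J1 (0 workers)

Worker degrees (jobs they can do): W1:1, W2:2, W3:2, W4:1, W5:1
Job degrees (workers who can do it): J1:0, J2:2, J3:3, J4:2

Maximum worker degree is 2, achieved by: W2, W3
Minimum job degree is 0, achieved by: J1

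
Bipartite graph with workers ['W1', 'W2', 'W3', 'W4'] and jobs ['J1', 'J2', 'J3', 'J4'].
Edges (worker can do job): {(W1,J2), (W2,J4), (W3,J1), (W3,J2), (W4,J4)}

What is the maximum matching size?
Maximum matching size = 3

Maximum matching: {(W1,J2), (W3,J1), (W4,J4)}
Size: 3

This assigns 3 workers to 3 distinct jobs.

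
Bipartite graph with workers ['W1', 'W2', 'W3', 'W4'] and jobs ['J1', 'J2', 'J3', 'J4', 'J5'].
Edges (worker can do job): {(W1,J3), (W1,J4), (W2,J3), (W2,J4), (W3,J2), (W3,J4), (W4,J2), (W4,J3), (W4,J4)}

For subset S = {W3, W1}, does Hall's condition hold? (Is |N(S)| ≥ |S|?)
Yes: |N(S)| = 3, |S| = 2

Subset S = {W3, W1}
Neighbors N(S) = {J2, J3, J4}

|N(S)| = 3, |S| = 2
Hall's condition: |N(S)| ≥ |S| is satisfied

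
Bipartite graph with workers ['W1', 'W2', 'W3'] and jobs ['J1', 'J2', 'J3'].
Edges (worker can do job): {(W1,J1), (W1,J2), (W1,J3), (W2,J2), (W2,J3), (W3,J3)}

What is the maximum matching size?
Maximum matching size = 3

Maximum matching: {(W1,J1), (W2,J2), (W3,J3)}
Size: 3

This assigns 3 workers to 3 distinct jobs.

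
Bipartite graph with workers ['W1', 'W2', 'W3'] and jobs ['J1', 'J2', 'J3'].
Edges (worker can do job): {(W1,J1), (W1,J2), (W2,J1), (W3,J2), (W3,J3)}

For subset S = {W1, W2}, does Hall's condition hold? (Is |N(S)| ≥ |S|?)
Yes: |N(S)| = 2, |S| = 2

Subset S = {W1, W2}
Neighbors N(S) = {J1, J2}

|N(S)| = 2, |S| = 2
Hall's condition: |N(S)| ≥ |S| is satisfied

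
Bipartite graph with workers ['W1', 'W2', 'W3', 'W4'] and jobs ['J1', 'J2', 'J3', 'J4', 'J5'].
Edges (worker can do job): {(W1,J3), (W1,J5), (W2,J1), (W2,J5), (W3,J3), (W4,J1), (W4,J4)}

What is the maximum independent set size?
Maximum independent set = 5

By König's theorem:
- Min vertex cover = Max matching = 4
- Max independent set = Total vertices - Min vertex cover
- Max independent set = 9 - 4 = 5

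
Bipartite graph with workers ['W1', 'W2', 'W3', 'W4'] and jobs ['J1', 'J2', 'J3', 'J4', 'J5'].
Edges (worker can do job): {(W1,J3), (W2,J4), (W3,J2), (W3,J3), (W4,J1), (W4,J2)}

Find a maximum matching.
Matching: {(W1,J3), (W2,J4), (W3,J2), (W4,J1)}

Maximum matching (size 4):
  W1 → J3
  W2 → J4
  W3 → J2
  W4 → J1

Each worker is assigned to at most one job, and each job to at most one worker.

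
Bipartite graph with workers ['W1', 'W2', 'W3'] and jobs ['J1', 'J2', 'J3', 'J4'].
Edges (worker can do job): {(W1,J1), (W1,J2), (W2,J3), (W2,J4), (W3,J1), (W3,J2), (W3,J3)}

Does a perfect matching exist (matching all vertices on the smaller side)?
Yes, perfect matching exists (size 3)

Perfect matching: {(W1,J1), (W2,J4), (W3,J3)}
All 3 vertices on the smaller side are matched.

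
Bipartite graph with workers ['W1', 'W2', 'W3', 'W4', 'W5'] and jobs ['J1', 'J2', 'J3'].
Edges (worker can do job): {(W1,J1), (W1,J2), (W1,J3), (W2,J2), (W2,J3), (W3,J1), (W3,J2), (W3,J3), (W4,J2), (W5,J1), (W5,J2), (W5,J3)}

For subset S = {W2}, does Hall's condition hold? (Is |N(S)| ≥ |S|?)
Yes: |N(S)| = 2, |S| = 1

Subset S = {W2}
Neighbors N(S) = {J2, J3}

|N(S)| = 2, |S| = 1
Hall's condition: |N(S)| ≥ |S| is satisfied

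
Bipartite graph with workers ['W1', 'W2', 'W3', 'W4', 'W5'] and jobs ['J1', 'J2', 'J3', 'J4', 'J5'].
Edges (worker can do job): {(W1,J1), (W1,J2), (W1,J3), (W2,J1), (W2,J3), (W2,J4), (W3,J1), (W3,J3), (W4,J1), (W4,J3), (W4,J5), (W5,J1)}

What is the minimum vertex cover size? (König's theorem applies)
Minimum vertex cover size = 5

By König's theorem: in bipartite graphs,
min vertex cover = max matching = 5

Maximum matching has size 5, so minimum vertex cover also has size 5.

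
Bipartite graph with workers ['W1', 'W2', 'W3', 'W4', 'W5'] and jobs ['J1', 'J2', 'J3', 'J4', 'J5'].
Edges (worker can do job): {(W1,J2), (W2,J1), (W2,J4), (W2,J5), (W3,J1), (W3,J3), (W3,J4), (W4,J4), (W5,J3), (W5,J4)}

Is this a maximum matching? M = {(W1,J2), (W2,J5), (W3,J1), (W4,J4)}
No, size 4 is not maximum

Proposed matching has size 4.
Maximum matching size for this graph: 5.

This is NOT maximum - can be improved to size 5.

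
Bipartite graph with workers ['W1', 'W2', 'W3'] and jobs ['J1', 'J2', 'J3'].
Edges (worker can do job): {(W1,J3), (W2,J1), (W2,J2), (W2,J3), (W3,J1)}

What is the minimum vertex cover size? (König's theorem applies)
Minimum vertex cover size = 3

By König's theorem: in bipartite graphs,
min vertex cover = max matching = 3

Maximum matching has size 3, so minimum vertex cover also has size 3.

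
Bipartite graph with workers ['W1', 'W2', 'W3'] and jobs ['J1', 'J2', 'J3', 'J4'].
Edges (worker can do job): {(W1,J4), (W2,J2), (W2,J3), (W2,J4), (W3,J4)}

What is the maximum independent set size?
Maximum independent set = 5

By König's theorem:
- Min vertex cover = Max matching = 2
- Max independent set = Total vertices - Min vertex cover
- Max independent set = 7 - 2 = 5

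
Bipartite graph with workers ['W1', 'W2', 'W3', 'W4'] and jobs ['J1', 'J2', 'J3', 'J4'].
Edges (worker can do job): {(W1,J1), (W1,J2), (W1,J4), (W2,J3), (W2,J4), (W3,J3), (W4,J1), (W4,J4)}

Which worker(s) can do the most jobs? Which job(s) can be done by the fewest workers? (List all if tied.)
Most versatile: W1 (3 jobs); Least covered: J2 (1 workers)

Worker degrees (jobs they can do): W1:3, W2:2, W3:1, W4:2
Job degrees (workers who can do it): J1:2, J2:1, J3:2, J4:3

Maximum worker degree is 3, achieved by: W1
Minimum job degree is 1, achieved by: J2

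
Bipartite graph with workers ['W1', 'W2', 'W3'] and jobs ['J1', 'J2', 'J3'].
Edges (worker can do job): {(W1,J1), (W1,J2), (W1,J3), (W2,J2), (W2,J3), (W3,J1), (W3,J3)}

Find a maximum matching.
Matching: {(W1,J2), (W2,J3), (W3,J1)}

Maximum matching (size 3):
  W1 → J2
  W2 → J3
  W3 → J1

Each worker is assigned to at most one job, and each job to at most one worker.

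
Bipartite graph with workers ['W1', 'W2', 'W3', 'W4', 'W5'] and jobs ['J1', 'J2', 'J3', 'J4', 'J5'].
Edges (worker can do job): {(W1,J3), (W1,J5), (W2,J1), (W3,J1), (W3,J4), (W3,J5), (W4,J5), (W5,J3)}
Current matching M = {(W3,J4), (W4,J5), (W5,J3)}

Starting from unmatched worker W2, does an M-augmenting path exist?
Yes: W2 → J1

An M-augmenting path alternates non-matching / matching edges, starting and ending at unmatched vertices.
Path: W2 → J1
(J1 is unmatched in M, so the path is augmenting.)
Flipping edges along this path would increase |M| from 3 to 4.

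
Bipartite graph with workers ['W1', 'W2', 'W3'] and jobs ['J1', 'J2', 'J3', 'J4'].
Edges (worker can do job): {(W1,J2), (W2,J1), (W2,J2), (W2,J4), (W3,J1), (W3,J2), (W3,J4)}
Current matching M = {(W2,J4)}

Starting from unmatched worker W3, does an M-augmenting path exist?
Yes: W3 → J1

An M-augmenting path alternates non-matching / matching edges, starting and ending at unmatched vertices.
Path: W3 → J1
(J1 is unmatched in M, so the path is augmenting.)
Flipping edges along this path would increase |M| from 1 to 2.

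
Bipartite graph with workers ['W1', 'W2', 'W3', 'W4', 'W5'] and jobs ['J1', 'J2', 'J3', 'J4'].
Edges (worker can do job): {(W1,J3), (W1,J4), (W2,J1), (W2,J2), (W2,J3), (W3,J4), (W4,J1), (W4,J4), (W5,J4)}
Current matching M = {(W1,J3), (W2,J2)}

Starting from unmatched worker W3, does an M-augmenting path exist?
Yes: W3 → J4

An M-augmenting path alternates non-matching / matching edges, starting and ending at unmatched vertices.
Path: W3 → J4
(J4 is unmatched in M, so the path is augmenting.)
Flipping edges along this path would increase |M| from 2 to 3.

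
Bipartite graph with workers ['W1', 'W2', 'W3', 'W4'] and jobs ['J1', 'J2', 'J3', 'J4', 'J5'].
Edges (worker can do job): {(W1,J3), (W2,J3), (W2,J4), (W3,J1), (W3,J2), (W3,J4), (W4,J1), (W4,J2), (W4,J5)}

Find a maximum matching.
Matching: {(W1,J3), (W2,J4), (W3,J2), (W4,J1)}

Maximum matching (size 4):
  W1 → J3
  W2 → J4
  W3 → J2
  W4 → J1

Each worker is assigned to at most one job, and each job to at most one worker.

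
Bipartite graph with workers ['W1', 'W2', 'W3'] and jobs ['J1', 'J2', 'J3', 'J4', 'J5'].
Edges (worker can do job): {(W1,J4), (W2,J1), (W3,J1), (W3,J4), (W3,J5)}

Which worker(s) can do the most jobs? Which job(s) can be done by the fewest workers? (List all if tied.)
Most versatile: W3 (3 jobs); Least covered: J2, J3 (0 workers)

Worker degrees (jobs they can do): W1:1, W2:1, W3:3
Job degrees (workers who can do it): J1:2, J2:0, J3:0, J4:2, J5:1

Maximum worker degree is 3, achieved by: W3
Minimum job degree is 0, achieved by: J2, J3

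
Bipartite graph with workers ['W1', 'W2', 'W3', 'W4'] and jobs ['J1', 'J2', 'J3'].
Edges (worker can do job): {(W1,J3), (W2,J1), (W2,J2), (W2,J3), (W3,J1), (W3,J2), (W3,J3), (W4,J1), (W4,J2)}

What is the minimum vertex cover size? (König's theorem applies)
Minimum vertex cover size = 3

By König's theorem: in bipartite graphs,
min vertex cover = max matching = 3

Maximum matching has size 3, so minimum vertex cover also has size 3.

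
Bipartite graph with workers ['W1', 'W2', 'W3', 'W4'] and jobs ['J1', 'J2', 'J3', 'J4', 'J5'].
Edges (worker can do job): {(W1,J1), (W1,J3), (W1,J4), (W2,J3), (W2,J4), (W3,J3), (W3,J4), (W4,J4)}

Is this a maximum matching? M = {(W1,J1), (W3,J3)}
No, size 2 is not maximum

Proposed matching has size 2.
Maximum matching size for this graph: 3.

This is NOT maximum - can be improved to size 3.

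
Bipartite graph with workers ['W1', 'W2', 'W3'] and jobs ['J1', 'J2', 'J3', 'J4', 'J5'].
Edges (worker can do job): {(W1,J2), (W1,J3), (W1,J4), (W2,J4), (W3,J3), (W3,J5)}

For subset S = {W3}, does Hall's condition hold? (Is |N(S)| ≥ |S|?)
Yes: |N(S)| = 2, |S| = 1

Subset S = {W3}
Neighbors N(S) = {J3, J5}

|N(S)| = 2, |S| = 1
Hall's condition: |N(S)| ≥ |S| is satisfied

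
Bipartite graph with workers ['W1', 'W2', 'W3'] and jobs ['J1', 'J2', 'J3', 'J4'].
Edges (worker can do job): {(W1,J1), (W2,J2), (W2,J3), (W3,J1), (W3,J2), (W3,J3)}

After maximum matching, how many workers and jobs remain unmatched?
Unmatched: 0 workers, 1 jobs

Maximum matching size: 3
Workers: 3 total, 3 matched, 0 unmatched
Jobs: 4 total, 3 matched, 1 unmatched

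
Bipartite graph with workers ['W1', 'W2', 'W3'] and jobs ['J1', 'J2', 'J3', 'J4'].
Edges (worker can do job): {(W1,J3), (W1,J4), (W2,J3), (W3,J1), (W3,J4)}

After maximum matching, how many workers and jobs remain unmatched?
Unmatched: 0 workers, 1 jobs

Maximum matching size: 3
Workers: 3 total, 3 matched, 0 unmatched
Jobs: 4 total, 3 matched, 1 unmatched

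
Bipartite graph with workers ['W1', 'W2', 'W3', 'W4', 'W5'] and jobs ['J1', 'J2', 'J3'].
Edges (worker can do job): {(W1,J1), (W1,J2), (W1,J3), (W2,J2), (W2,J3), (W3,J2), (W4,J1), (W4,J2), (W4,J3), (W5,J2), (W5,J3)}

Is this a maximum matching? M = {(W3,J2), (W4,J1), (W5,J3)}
Yes, size 3 is maximum

Proposed matching has size 3.
Maximum matching size for this graph: 3.

This is a maximum matching.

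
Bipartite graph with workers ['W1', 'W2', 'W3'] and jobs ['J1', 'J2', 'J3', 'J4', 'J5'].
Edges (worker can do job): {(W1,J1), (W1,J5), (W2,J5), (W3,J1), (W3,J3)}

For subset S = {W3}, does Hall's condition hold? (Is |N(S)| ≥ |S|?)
Yes: |N(S)| = 2, |S| = 1

Subset S = {W3}
Neighbors N(S) = {J1, J3}

|N(S)| = 2, |S| = 1
Hall's condition: |N(S)| ≥ |S| is satisfied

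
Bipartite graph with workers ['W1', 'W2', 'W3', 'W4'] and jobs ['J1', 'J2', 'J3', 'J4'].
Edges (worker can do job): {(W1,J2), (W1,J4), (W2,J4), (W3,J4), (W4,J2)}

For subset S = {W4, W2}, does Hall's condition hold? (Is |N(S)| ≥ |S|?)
Yes: |N(S)| = 2, |S| = 2

Subset S = {W4, W2}
Neighbors N(S) = {J2, J4}

|N(S)| = 2, |S| = 2
Hall's condition: |N(S)| ≥ |S| is satisfied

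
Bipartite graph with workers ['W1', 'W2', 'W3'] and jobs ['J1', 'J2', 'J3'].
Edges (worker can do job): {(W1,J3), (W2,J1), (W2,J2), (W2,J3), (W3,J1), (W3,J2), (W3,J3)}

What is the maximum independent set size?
Maximum independent set = 3

By König's theorem:
- Min vertex cover = Max matching = 3
- Max independent set = Total vertices - Min vertex cover
- Max independent set = 6 - 3 = 3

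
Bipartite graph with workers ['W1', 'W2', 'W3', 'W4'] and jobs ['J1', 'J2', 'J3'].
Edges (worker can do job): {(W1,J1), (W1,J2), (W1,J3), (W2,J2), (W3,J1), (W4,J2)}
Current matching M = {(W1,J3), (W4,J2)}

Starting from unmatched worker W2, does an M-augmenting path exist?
No augmenting path from W2

Alternating search from W2 reaches jobs: {J2}.
Every reachable job is already matched in M, and following those matched edges back to workers exposes no further unvisited jobs.
No M-augmenting path from W2 exists.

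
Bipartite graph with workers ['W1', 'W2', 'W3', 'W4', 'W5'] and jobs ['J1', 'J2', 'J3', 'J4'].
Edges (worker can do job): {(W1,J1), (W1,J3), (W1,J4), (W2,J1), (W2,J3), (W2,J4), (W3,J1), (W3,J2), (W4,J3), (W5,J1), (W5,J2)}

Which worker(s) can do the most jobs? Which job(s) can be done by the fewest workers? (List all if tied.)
Most versatile: W1, W2 (3 jobs); Least covered: J2, J4 (2 workers)

Worker degrees (jobs they can do): W1:3, W2:3, W3:2, W4:1, W5:2
Job degrees (workers who can do it): J1:4, J2:2, J3:3, J4:2

Maximum worker degree is 3, achieved by: W1, W2
Minimum job degree is 2, achieved by: J2, J4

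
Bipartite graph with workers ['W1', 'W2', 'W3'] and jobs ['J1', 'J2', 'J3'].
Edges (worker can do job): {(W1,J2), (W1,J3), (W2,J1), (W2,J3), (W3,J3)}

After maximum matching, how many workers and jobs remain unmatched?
Unmatched: 0 workers, 0 jobs

Maximum matching size: 3
Workers: 3 total, 3 matched, 0 unmatched
Jobs: 3 total, 3 matched, 0 unmatched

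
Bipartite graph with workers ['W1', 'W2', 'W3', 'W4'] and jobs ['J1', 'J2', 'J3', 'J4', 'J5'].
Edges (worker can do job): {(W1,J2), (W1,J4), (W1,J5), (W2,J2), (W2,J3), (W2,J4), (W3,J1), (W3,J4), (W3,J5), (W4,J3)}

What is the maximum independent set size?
Maximum independent set = 5

By König's theorem:
- Min vertex cover = Max matching = 4
- Max independent set = Total vertices - Min vertex cover
- Max independent set = 9 - 4 = 5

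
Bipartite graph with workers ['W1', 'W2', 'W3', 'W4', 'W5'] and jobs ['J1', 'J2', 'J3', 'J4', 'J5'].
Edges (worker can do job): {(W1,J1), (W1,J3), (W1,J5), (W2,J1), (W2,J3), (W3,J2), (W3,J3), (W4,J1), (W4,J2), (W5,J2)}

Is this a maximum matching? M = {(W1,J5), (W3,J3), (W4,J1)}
No, size 3 is not maximum

Proposed matching has size 3.
Maximum matching size for this graph: 4.

This is NOT maximum - can be improved to size 4.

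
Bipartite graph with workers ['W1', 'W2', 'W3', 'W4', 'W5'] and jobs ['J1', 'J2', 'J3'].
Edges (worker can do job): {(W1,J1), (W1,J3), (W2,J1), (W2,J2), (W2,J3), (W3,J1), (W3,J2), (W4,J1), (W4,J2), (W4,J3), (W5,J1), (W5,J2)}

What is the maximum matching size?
Maximum matching size = 3

Maximum matching: {(W3,J2), (W4,J3), (W5,J1)}
Size: 3

This assigns 3 workers to 3 distinct jobs.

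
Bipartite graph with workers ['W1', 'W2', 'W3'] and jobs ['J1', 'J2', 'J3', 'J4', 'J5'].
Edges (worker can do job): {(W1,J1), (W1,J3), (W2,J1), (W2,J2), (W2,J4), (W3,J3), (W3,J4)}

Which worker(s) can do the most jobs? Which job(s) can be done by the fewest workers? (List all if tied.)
Most versatile: W2 (3 jobs); Least covered: J5 (0 workers)

Worker degrees (jobs they can do): W1:2, W2:3, W3:2
Job degrees (workers who can do it): J1:2, J2:1, J3:2, J4:2, J5:0

Maximum worker degree is 3, achieved by: W2
Minimum job degree is 0, achieved by: J5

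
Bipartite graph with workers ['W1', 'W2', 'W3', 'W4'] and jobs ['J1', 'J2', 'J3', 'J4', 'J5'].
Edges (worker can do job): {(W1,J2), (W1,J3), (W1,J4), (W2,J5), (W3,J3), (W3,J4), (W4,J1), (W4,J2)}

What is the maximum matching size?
Maximum matching size = 4

Maximum matching: {(W1,J4), (W2,J5), (W3,J3), (W4,J2)}
Size: 4

This assigns 4 workers to 4 distinct jobs.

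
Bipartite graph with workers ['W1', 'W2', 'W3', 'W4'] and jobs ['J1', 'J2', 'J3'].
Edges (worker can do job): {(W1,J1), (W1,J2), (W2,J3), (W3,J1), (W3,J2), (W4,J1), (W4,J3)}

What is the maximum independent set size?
Maximum independent set = 4

By König's theorem:
- Min vertex cover = Max matching = 3
- Max independent set = Total vertices - Min vertex cover
- Max independent set = 7 - 3 = 4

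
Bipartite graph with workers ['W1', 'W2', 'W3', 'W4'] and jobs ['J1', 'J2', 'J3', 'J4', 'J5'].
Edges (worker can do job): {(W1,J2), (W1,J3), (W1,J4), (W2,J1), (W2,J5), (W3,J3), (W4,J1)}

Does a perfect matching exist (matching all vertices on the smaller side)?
Yes, perfect matching exists (size 4)

Perfect matching: {(W1,J4), (W2,J5), (W3,J3), (W4,J1)}
All 4 vertices on the smaller side are matched.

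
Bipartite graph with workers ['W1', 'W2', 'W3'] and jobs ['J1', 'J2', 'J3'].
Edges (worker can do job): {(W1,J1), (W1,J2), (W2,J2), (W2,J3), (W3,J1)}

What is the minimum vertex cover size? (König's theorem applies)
Minimum vertex cover size = 3

By König's theorem: in bipartite graphs,
min vertex cover = max matching = 3

Maximum matching has size 3, so minimum vertex cover also has size 3.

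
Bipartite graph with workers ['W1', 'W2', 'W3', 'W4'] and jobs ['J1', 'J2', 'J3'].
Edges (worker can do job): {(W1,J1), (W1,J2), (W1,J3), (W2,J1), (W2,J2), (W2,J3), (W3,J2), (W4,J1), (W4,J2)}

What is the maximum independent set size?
Maximum independent set = 4

By König's theorem:
- Min vertex cover = Max matching = 3
- Max independent set = Total vertices - Min vertex cover
- Max independent set = 7 - 3 = 4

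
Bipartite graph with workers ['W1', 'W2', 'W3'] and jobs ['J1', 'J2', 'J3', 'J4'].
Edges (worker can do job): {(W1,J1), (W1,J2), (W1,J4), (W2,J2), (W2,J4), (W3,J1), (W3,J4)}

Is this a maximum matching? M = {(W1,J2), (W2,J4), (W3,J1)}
Yes, size 3 is maximum

Proposed matching has size 3.
Maximum matching size for this graph: 3.

This is a maximum matching.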